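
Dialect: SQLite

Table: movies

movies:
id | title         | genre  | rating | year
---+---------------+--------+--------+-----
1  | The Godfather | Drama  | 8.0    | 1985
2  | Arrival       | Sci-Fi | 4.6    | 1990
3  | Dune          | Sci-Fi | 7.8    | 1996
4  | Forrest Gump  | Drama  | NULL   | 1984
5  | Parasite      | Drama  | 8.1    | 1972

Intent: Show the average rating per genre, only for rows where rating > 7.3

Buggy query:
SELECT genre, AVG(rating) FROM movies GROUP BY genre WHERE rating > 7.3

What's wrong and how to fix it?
Bug: WHERE cannot follow GROUP BY

Fix: Place WHERE between FROM and GROUP BY

Corrected query:
SELECT genre, AVG(rating) FROM movies WHERE rating > 7.3 GROUP BY genre

Result:
genre  | AVG(rating)
-------+------------
Drama  | 8.05       
Sci-Fi | 7.8        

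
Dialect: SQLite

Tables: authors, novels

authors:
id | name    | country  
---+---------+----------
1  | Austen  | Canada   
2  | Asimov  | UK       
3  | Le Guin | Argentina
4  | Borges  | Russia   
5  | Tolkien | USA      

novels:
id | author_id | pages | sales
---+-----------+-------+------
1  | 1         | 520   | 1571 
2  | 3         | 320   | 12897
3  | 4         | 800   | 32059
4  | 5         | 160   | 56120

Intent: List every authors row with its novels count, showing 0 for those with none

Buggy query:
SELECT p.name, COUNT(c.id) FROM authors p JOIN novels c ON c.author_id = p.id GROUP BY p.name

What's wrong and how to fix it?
Bug: INNER JOIN drops authors rows that have no matching novels rows

Fix: Switch to LEFT JOIN to retain unmatched parent rows

Corrected query:
SELECT p.name, COUNT(c.id) FROM authors p LEFT JOIN novels c ON c.author_id = p.id GROUP BY p.name

Result:
name    | COUNT(c.id)
--------+------------
Asimov  | 0          
Austen  | 1          
Borges  | 1          
Le Guin | 1          
Tolkien | 1          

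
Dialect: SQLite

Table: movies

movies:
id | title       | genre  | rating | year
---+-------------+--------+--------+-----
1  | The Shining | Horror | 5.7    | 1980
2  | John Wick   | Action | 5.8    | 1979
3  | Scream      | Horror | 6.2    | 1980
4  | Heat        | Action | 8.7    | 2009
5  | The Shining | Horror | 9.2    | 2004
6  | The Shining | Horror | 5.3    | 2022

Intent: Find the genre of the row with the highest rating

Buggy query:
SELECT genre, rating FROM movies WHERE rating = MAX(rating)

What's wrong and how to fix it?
Bug: MAX(rating) is an aggregate and cannot be used directly in WHERE

Fix: Wrap MAX in a scalar subquery so WHERE compares against a single value

Corrected query:
SELECT genre, rating FROM movies WHERE rating = (SELECT MAX(rating) FROM movies)

Result:
genre  | rating
-------+-------
Horror | 9.2   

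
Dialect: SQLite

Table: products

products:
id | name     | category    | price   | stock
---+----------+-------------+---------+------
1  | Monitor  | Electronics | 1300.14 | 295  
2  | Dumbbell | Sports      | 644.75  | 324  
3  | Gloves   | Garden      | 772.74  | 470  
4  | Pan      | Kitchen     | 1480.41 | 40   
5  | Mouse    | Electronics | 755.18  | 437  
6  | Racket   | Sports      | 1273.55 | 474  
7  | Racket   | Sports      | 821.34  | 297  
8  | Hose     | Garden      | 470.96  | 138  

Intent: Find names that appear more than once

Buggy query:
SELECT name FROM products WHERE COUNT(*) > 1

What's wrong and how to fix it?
Bug: COUNT(*) is an aggregate and cannot be used in WHERE

Fix: Group first, then use HAVING for the count condition

Corrected query:
SELECT name FROM products GROUP BY name HAVING COUNT(*) > 1

Result:
name  
------
Racket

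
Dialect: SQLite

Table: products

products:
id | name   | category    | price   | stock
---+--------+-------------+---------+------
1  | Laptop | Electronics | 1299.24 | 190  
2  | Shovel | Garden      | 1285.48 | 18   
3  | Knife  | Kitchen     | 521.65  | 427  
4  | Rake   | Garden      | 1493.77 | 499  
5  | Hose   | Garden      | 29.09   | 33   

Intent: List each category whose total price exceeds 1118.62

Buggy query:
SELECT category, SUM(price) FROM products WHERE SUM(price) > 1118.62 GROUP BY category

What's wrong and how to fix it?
Bug: SUM(price) is an aggregate, but WHERE filters rows before aggregation

Fix: Use HAVING (which filters groups after aggregation) instead of WHERE

Corrected query:
SELECT category, SUM(price) FROM products GROUP BY category HAVING SUM(price) > 1118.62

Result:
category    | SUM(price)
------------+-----------
Electronics | 1299.24   
Garden      | 2808.34   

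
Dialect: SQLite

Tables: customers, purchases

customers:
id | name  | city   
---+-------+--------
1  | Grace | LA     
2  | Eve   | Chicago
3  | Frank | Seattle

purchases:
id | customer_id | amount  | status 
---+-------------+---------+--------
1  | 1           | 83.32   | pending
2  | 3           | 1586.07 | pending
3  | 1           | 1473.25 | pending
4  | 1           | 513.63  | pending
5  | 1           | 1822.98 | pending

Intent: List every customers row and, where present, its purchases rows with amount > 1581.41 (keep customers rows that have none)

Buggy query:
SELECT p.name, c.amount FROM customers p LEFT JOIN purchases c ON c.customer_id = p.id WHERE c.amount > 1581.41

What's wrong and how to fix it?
Bug: A WHERE condition on the right-hand table after LEFT JOIN drops unmatched parents

Fix: Move the right-table condition into the ON clause so unmatched parents are kept

Corrected query:
SELECT p.name, c.amount FROM customers p LEFT JOIN purchases c ON c.customer_id = p.id AND c.amount > 1581.41

Result:
name  | amount 
------+--------
Grace | 1822.98
Eve   | NULL   
Frank | 1586.07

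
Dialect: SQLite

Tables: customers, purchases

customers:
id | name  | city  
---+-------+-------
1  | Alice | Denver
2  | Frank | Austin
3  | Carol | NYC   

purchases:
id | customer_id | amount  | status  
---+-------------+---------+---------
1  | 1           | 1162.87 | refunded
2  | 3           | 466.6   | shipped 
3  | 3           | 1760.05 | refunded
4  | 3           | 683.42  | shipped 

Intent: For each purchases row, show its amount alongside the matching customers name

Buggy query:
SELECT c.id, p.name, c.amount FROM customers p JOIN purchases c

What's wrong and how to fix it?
Bug: Missing join condition: each purchases row is matched to all customers rows instead of just its own

Fix: Specify the join condition linking the foreign key to the parent id

Corrected query:
SELECT c.id, p.name, c.amount FROM customers p JOIN purchases c ON c.customer_id = p.id

Result:
id | name  | amount 
---+-------+--------
1  | Alice | 1162.87
2  | Carol | 466.6  
3  | Carol | 1760.05
4  | Carol | 683.42 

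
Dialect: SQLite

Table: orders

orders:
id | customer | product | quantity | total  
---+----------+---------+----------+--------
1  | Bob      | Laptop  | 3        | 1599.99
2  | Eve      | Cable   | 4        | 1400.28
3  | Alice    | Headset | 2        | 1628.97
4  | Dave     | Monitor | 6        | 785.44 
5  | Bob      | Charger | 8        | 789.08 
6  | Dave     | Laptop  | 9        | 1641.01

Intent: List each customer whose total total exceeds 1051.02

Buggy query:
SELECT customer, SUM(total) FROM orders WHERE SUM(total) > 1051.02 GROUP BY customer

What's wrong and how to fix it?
Bug: SUM(total) is an aggregate, but WHERE filters rows before aggregation

Fix: Use HAVING (which filters groups after aggregation) instead of WHERE

Corrected query:
SELECT customer, SUM(total) FROM orders GROUP BY customer HAVING SUM(total) > 1051.02

Result:
customer | SUM(total)
---------+-----------
Alice    | 1628.97   
Bob      | 2389.07   
Dave     | 2426.45   
Eve      | 1400.28   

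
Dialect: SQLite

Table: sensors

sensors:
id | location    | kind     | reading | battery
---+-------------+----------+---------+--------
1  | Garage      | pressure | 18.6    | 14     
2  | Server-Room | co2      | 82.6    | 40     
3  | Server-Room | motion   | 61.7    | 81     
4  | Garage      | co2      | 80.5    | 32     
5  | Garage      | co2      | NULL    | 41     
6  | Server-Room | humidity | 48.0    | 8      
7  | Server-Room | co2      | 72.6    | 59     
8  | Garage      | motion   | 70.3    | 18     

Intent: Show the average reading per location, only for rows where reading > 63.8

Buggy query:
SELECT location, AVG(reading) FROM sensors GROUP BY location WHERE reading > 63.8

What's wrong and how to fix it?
Bug: WHERE cannot follow GROUP BY

Fix: Move the WHERE clause before GROUP BY

Corrected query:
SELECT location, AVG(reading) FROM sensors WHERE reading > 63.8 GROUP BY location

Result:
location    | AVG(reading)
------------+-------------
Garage      | 75.4        
Server-Room | 77.6        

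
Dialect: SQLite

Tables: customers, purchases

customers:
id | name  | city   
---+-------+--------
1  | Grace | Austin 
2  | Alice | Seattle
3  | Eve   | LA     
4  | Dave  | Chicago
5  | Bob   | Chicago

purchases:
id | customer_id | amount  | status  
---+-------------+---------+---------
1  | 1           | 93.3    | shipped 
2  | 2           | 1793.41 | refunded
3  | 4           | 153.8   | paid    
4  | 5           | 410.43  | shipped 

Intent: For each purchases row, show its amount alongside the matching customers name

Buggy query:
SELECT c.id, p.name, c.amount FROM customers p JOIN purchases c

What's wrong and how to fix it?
Bug: JOIN with no ON clause produces a cartesian product; every purchases row pairs with every customers row

Fix: Specify the join condition linking the foreign key to the parent id

Corrected query:
SELECT c.id, p.name, c.amount FROM customers p JOIN purchases c ON c.customer_id = p.id

Result:
id | name  | amount 
---+-------+--------
1  | Grace | 93.3   
2  | Alice | 1793.41
3  | Dave  | 153.8  
4  | Bob   | 410.43 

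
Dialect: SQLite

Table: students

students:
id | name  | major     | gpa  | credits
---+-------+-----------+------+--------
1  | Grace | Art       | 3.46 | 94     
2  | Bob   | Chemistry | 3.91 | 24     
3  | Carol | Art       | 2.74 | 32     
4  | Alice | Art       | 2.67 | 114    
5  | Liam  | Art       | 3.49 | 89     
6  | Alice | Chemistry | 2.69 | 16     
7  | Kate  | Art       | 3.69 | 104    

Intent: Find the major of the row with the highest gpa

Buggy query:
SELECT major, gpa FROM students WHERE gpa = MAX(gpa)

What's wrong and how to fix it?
Bug: WHERE is evaluated per row; an aggregate over the whole table isn't defined there

Fix: Use a subquery: WHERE gpa = (SELECT MAX(gpa) FROM students)

Corrected query:
SELECT major, gpa FROM students WHERE gpa = (SELECT MAX(gpa) FROM students)

Result:
major     | gpa 
----------+-----
Chemistry | 3.91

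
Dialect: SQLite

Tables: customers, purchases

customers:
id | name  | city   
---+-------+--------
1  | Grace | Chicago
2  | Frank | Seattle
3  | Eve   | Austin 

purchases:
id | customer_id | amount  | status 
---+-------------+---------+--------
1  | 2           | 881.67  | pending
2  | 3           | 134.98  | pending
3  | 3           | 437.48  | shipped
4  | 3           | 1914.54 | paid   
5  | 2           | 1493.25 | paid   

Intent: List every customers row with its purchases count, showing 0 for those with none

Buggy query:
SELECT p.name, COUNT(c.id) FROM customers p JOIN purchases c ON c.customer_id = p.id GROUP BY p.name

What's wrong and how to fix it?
Bug: An inner join excludes parents with zero children

Fix: Use LEFT JOIN so parents without children still appear (COUNT(c.id) gives 0)

Corrected query:
SELECT p.name, COUNT(c.id) FROM customers p LEFT JOIN purchases c ON c.customer_id = p.id GROUP BY p.name

Result:
name  | COUNT(c.id)
------+------------
Eve   | 3          
Frank | 2          
Grace | 0          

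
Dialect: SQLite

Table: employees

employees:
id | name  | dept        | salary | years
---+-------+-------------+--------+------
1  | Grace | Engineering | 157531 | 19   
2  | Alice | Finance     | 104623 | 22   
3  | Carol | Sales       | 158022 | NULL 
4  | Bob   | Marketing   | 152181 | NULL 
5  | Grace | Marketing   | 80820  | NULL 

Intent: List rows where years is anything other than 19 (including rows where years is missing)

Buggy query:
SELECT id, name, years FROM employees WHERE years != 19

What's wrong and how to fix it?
Bug: 'years != 19' is unknown when years is NULL, so NULL rows are silently excluded

Fix: Add an explicit OR years IS NULL to include the missing-value rows

Corrected query:
SELECT id, name, years FROM employees WHERE years != 19 OR years IS NULL

Result:
id | name  | years
---+-------+------
2  | Alice | 22   
3  | Carol | NULL 
4  | Bob   | NULL 
5  | Grace | NULL 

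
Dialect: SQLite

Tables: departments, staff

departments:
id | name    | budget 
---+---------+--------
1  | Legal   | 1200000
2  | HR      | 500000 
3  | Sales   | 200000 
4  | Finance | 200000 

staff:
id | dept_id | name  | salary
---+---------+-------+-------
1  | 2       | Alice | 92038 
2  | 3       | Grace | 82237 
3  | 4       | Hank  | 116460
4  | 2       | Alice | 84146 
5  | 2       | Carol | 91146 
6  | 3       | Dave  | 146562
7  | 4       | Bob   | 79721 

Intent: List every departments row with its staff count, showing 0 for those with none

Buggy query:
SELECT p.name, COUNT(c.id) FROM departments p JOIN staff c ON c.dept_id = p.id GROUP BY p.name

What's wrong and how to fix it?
Bug: INNER JOIN drops departments rows that have no matching staff rows

Fix: Switch to LEFT JOIN to retain unmatched parent rows

Corrected query:
SELECT p.name, COUNT(c.id) FROM departments p LEFT JOIN staff c ON c.dept_id = p.id GROUP BY p.name

Result:
name    | COUNT(c.id)
--------+------------
Finance | 2          
HR      | 3          
Legal   | 0          
Sales   | 2          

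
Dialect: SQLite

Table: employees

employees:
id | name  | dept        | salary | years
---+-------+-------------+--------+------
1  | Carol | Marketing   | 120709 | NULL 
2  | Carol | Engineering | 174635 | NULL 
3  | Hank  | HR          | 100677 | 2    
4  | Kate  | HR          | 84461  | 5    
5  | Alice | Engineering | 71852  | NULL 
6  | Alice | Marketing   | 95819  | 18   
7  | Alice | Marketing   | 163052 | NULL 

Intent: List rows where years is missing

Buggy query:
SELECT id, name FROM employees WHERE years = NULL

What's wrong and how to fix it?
Bug: '= NULL' is always unknown in SQL three-valued logic, so no rows match

Fix: Replace '= NULL' with 'IS NULL'

Corrected query:
SELECT id, name FROM employees WHERE years IS NULL

Result:
id | name 
---+------
1  | Carol
2  | Carol
5  | Alice
7  | Alice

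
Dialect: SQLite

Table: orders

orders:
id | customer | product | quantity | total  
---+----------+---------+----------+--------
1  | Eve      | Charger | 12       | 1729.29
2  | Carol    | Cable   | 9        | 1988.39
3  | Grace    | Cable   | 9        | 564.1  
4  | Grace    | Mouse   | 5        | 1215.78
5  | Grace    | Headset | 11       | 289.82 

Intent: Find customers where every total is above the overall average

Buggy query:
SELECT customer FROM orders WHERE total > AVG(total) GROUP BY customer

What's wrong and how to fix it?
Bug: WHERE evaluates per row before aggregation, so AVG() is unavailable

Fix: Compute the overall average in a scalar subquery and compare each group's MIN against it in HAVING

Corrected query:
SELECT customer FROM orders GROUP BY customer HAVING MIN(total) > (SELECT AVG(total) FROM orders)

Result:
customer
--------
Carol   
Eve     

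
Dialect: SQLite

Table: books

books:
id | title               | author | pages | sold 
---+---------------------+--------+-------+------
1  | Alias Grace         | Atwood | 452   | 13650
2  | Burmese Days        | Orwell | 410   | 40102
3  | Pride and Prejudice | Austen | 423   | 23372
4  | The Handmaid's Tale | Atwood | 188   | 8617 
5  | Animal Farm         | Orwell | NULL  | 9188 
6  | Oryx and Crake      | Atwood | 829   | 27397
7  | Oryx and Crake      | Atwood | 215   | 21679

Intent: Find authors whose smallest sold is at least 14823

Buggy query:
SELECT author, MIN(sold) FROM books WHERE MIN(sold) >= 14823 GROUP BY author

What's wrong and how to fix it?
Bug: Aggregates like MIN are computed per group after WHERE runs

Fix: Use HAVING for the per-group MIN condition

Corrected query:
SELECT author, MIN(sold) FROM books GROUP BY author HAVING MIN(sold) >= 14823

Result:
author | MIN(sold)
-------+----------
Austen | 23372    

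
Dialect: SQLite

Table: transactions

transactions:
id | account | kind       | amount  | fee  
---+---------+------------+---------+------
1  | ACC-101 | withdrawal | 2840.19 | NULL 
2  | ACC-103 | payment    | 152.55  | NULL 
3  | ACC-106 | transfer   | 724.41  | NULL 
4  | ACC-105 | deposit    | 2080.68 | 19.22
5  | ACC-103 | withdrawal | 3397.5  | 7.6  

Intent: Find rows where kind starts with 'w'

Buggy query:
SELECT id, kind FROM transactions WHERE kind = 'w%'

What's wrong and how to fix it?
Bug: Wildcards only work with LIKE; '=' treats '%' as a literal character

Fix: Use LIKE for wildcard pattern matching

Corrected query:
SELECT id, kind FROM transactions WHERE kind LIKE 'w%'

Result:
id | kind      
---+-----------
1  | withdrawal
5  | withdrawal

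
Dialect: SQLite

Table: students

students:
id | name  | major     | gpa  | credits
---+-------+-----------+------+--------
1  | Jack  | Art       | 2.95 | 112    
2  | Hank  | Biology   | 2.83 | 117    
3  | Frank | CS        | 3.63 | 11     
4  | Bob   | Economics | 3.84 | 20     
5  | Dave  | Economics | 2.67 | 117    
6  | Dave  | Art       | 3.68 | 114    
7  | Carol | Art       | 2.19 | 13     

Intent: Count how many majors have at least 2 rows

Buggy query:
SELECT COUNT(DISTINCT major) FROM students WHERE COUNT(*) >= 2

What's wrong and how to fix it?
Bug: COUNT(*) cannot appear in WHERE; the per-group count doesn't exist yet

Fix: Group first with HAVING COUNT(*) >= 2, then COUNT the resulting groups

Corrected query:
SELECT COUNT(*) FROM (SELECT major FROM students GROUP BY major HAVING COUNT(*) >= 2)

Result:
COUNT(*)
--------
2       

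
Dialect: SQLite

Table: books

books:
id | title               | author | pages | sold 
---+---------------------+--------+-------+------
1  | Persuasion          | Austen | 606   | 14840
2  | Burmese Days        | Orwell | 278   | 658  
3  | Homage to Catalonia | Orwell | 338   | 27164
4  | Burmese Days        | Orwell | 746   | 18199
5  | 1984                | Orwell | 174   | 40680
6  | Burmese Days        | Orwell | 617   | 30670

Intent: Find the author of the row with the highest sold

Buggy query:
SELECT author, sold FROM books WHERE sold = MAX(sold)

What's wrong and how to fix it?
Bug: WHERE is evaluated per row; an aggregate over the whole table isn't defined there

Fix: Wrap MAX in a scalar subquery so WHERE compares against a single value

Corrected query:
SELECT author, sold FROM books WHERE sold = (SELECT MAX(sold) FROM books)

Result:
author | sold 
-------+------
Orwell | 40680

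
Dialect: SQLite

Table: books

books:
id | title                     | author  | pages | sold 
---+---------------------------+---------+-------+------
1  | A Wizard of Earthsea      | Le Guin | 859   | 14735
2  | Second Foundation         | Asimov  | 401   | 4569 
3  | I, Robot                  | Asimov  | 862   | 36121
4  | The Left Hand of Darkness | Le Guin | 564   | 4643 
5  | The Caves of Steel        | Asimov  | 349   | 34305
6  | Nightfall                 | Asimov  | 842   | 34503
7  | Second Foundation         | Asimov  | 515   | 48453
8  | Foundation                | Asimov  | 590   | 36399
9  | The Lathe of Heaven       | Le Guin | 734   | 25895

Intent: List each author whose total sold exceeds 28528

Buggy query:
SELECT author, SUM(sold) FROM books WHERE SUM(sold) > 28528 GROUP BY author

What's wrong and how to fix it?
Bug: WHERE runs before GROUP BY, so aggregates aren't available there

Fix: Use HAVING (which filters groups after aggregation) instead of WHERE

Corrected query:
SELECT author, SUM(sold) FROM books GROUP BY author HAVING SUM(sold) > 28528

Result:
author  | SUM(sold)
--------+----------
Asimov  | 194350   
Le Guin | 45273    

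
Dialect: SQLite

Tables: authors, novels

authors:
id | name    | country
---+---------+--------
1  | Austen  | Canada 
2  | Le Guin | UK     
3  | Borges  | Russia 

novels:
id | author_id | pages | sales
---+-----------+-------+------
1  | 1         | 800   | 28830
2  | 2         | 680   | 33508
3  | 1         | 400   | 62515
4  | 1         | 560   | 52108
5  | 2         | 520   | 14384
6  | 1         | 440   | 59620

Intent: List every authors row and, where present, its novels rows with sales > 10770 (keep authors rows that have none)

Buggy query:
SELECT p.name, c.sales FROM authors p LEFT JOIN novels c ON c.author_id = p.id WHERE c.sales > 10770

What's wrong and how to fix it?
Bug: Filtering c.sales in WHERE discards the NULL rows produced by LEFT JOIN, turning it into an inner join

Fix: Move the right-table condition into the ON clause so unmatched parents are kept

Corrected query:
SELECT p.name, c.sales FROM authors p LEFT JOIN novels c ON c.author_id = p.id AND c.sales > 10770

Result:
name    | sales
--------+------
Austen  | 28830
Austen  | 52108
Austen  | 59620
Austen  | 62515
Le Guin | 14384
Le Guin | 33508
Borges  | NULL 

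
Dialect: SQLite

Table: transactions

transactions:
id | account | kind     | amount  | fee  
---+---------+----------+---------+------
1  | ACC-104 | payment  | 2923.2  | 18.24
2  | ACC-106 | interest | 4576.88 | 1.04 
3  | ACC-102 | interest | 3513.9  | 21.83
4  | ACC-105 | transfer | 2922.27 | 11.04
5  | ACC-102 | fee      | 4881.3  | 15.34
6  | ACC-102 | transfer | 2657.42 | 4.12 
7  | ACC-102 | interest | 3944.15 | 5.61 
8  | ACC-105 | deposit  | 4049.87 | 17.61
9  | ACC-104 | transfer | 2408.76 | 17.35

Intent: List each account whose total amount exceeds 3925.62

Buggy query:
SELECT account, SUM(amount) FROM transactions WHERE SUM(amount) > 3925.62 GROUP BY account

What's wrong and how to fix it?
Bug: SUM(amount) is an aggregate, but WHERE filters rows before aggregation

Fix: Use HAVING (which filters groups after aggregation) instead of WHERE

Corrected query:
SELECT account, SUM(amount) FROM transactions GROUP BY account HAVING SUM(amount) > 3925.62

Result:
account | SUM(amount)
--------+------------
ACC-102 | 14996.77   
ACC-104 | 5331.96    
ACC-105 | 6972.14    
ACC-106 | 4576.88    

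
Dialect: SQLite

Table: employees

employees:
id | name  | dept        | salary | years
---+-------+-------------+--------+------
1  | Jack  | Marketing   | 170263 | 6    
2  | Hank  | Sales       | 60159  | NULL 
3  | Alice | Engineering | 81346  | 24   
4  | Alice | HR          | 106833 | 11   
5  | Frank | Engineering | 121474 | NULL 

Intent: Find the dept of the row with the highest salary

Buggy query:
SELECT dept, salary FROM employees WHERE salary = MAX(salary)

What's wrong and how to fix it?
Bug: WHERE is evaluated per row; an aggregate over the whole table isn't defined there

Fix: Wrap MAX in a scalar subquery so WHERE compares against a single value

Corrected query:
SELECT dept, salary FROM employees WHERE salary = (SELECT MAX(salary) FROM employees)

Result:
dept      | salary
----------+-------
Marketing | 170263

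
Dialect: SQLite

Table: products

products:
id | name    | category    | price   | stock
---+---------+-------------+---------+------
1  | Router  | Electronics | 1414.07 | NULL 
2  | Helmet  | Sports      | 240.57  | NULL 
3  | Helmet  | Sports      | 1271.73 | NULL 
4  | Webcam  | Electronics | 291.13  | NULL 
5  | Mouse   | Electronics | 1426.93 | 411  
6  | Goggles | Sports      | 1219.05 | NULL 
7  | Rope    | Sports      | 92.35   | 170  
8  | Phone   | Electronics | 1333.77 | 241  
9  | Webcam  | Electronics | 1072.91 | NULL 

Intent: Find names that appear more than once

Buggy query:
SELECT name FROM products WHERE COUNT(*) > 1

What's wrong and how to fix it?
Bug: WHERE can't reference COUNT(*); aggregates are computed after WHERE

Fix: GROUP BY name, then filter groups with HAVING COUNT(*) > 1

Corrected query:
SELECT name FROM products GROUP BY name HAVING COUNT(*) > 1

Result:
name  
------
Helmet
Webcam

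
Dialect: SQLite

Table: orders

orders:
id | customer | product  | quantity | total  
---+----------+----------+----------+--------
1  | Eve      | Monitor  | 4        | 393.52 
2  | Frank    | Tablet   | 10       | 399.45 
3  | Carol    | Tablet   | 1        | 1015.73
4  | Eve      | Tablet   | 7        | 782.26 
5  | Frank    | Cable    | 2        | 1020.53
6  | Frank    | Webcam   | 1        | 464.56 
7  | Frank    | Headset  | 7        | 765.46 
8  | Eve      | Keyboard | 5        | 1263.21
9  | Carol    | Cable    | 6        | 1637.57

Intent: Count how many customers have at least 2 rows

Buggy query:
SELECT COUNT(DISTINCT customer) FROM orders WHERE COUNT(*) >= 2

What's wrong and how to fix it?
Bug: WHERE filters individual rows, not groups, so a group-level COUNT is invalid there

Fix: Use a subquery that GROUPs and filters with HAVING, then count its rows

Corrected query:
SELECT COUNT(*) FROM (SELECT customer FROM orders GROUP BY customer HAVING COUNT(*) >= 2)

Result:
COUNT(*)
--------
3       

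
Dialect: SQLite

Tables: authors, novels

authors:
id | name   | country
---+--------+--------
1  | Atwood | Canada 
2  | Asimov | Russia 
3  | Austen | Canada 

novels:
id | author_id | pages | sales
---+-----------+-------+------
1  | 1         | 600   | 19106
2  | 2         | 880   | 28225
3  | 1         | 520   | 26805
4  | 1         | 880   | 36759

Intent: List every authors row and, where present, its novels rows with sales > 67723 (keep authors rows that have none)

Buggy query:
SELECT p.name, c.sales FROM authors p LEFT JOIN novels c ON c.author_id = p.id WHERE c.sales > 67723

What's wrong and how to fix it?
Bug: A WHERE condition on the right-hand table after LEFT JOIN drops unmatched parents

Fix: Put 'c.sales > 67723' in the JOIN's ON clause instead of WHERE

Corrected query:
SELECT p.name, c.sales FROM authors p LEFT JOIN novels c ON c.author_id = p.id AND c.sales > 67723

Result:
name   | sales
-------+------
Atwood | NULL 
Asimov | NULL 
Austen | NULL 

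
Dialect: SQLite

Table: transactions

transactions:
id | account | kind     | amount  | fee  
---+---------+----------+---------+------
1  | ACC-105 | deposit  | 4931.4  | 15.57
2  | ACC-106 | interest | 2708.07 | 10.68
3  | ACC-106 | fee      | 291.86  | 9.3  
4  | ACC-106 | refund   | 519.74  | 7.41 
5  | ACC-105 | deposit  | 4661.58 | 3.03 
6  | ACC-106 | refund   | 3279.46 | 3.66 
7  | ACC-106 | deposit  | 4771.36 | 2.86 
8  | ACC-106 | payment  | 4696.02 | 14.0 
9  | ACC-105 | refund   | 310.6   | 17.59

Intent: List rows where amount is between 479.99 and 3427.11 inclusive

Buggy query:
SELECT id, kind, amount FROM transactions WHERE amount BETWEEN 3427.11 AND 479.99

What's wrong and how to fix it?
Bug: The bounds are reversed; BETWEEN a AND b requires a <= b to match anything

Fix: Swap the bounds so the smaller value comes first

Corrected query:
SELECT id, kind, amount FROM transactions WHERE amount BETWEEN 479.99 AND 3427.11

Result:
id | kind     | amount 
---+----------+--------
2  | interest | 2708.07
4  | refund   | 519.74 
6  | refund   | 3279.46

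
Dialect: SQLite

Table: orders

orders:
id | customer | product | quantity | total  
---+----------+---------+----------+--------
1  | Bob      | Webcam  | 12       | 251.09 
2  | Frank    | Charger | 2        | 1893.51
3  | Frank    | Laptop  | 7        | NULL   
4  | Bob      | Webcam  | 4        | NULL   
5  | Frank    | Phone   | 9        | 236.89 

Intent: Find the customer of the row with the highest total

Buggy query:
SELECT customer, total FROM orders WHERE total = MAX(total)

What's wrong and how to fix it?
Bug: MAX(total) is an aggregate and cannot be used directly in WHERE

Fix: Use a subquery: WHERE total = (SELECT MAX(total) FROM orders)

Corrected query:
SELECT customer, total FROM orders WHERE total = (SELECT MAX(total) FROM orders)

Result:
customer | total  
---------+--------
Frank    | 1893.51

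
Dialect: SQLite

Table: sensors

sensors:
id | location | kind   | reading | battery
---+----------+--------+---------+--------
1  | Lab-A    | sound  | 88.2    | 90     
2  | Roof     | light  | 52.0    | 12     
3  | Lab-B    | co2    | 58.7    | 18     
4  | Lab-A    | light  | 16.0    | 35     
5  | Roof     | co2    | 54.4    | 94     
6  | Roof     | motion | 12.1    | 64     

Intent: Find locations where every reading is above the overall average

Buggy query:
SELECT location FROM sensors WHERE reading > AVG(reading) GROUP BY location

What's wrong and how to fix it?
Bug: WHERE evaluates per row before aggregation, so AVG() is unavailable

Fix: Use a subquery for AVG and a HAVING MIN(...) filter so the condition holds for every row in the group

Corrected query:
SELECT location FROM sensors GROUP BY location HAVING MIN(reading) > (SELECT AVG(reading) FROM sensors)

Result:
location
--------
Lab-B   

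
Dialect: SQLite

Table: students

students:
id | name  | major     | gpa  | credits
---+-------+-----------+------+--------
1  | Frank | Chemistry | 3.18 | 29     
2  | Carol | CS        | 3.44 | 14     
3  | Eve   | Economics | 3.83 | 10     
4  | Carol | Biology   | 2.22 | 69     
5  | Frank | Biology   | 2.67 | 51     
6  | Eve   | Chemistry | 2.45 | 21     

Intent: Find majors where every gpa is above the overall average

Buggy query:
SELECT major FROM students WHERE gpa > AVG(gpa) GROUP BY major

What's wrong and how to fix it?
Bug: WHERE evaluates per row before aggregation, so AVG() is unavailable

Fix: Use a subquery for AVG and a HAVING MIN(...) filter so the condition holds for every row in the group

Corrected query:
SELECT major FROM students GROUP BY major HAVING MIN(gpa) > (SELECT AVG(gpa) FROM students)

Result:
major    
---------
CS       
Economics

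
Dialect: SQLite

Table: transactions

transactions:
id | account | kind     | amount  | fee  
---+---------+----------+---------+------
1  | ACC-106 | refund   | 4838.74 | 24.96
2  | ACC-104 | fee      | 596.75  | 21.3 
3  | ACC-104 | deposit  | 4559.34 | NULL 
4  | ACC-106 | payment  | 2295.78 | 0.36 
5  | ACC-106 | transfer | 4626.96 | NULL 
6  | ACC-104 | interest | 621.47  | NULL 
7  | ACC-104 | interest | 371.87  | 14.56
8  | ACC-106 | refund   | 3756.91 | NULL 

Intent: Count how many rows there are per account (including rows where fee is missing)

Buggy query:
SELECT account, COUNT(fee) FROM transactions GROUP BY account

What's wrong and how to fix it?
Bug: COUNT(fee) skips NULLs, so groups with missing fee are undercounted

Fix: Use COUNT(*) to count all rows regardless of NULL

Corrected query:
SELECT account, COUNT(*) FROM transactions GROUP BY account

Result:
account | COUNT(*)
--------+---------
ACC-104 | 4       
ACC-106 | 4       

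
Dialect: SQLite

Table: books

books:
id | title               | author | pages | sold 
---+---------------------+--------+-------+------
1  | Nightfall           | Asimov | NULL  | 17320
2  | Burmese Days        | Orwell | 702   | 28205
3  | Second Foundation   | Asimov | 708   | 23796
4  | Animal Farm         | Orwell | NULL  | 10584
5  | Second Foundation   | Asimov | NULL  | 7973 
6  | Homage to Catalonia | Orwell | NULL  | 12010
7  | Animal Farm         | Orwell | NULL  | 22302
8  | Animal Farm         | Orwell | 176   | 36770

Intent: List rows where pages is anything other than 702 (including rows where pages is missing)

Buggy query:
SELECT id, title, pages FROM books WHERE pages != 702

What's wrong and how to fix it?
Bug: 'pages != 702' is unknown when pages is NULL, so NULL rows are silently excluded

Fix: Handle NULL separately with IS NULL alongside the inequality

Corrected query:
SELECT id, title, pages FROM books WHERE pages != 702 OR pages IS NULL

Result:
id | title               | pages
---+---------------------+------
1  | Nightfall           | NULL 
3  | Second Foundation   | 708  
4  | Animal Farm         | NULL 
5  | Second Foundation   | NULL 
6  | Homage to Catalonia | NULL 
7  | Animal Farm         | NULL 
8  | Animal Farm         | 176  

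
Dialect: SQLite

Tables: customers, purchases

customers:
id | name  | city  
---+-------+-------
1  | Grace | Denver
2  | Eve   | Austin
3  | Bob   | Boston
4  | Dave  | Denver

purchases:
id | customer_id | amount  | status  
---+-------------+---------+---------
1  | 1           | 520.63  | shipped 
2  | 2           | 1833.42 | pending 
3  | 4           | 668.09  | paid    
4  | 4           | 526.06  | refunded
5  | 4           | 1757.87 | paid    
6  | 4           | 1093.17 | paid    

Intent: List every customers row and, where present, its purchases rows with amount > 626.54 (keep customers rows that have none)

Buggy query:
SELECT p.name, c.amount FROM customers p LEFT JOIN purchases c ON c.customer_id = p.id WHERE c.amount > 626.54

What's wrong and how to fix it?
Bug: Filtering c.amount in WHERE discards the NULL rows produced by LEFT JOIN, turning it into an inner join

Fix: Put 'c.amount > 626.54' in the JOIN's ON clause instead of WHERE

Corrected query:
SELECT p.name, c.amount FROM customers p LEFT JOIN purchases c ON c.customer_id = p.id AND c.amount > 626.54

Result:
name  | amount 
------+--------
Grace | NULL   
Eve   | 1833.42
Bob   | NULL   
Dave  | 668.09 
Dave  | 1093.17
Dave  | 1757.87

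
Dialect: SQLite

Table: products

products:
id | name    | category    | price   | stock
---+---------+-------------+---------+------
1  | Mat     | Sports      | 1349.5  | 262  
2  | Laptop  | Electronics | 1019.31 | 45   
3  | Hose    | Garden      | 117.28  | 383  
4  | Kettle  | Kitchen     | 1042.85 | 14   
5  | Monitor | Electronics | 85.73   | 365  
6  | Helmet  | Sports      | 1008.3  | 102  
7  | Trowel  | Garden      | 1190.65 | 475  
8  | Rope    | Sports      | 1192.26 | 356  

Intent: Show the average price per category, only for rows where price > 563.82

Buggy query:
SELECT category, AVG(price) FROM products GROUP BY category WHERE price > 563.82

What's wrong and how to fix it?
Bug: WHERE cannot follow GROUP BY

Fix: Place WHERE between FROM and GROUP BY

Corrected query:
SELECT category, AVG(price) FROM products WHERE price > 563.82 GROUP BY category

Result:
category    | AVG(price) 
------------+------------
Electronics | 1019.31    
Garden      | 1190.65    
Kitchen     | 1042.85    
Sports      | 1183.353333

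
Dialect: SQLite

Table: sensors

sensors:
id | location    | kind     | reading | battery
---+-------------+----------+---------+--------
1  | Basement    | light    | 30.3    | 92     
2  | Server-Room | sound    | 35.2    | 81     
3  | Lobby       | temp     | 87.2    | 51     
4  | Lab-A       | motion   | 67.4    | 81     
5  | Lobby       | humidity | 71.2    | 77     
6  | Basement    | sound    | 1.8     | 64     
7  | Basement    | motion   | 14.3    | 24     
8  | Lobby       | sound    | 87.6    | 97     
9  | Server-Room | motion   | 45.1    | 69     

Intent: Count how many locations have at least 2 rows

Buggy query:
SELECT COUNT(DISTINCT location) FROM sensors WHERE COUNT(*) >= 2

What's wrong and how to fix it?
Bug: COUNT(*) cannot appear in WHERE; the per-group count doesn't exist yet

Fix: Use a subquery that GROUPs and filters with HAVING, then count its rows

Corrected query:
SELECT COUNT(*) FROM (SELECT location FROM sensors GROUP BY location HAVING COUNT(*) >= 2)

Result:
COUNT(*)
--------
3       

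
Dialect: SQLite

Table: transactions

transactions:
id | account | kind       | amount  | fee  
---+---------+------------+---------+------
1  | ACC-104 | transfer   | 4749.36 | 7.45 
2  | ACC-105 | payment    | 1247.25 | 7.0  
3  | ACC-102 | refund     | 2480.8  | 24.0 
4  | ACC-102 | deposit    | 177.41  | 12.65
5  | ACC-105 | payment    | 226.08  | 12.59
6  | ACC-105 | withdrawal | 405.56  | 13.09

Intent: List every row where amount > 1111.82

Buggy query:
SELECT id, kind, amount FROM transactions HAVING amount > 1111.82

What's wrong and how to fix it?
Bug: HAVING filters the output of aggregation, but this query has no GROUP BY and no aggregate functions, so SQLite rejects it (HAVING clause on a non-aggregate query); the condition here is per row

Fix: Use WHERE for row-level filtering

Corrected query:
SELECT id, kind, amount FROM transactions WHERE amount > 1111.82

Result:
id | kind     | amount 
---+----------+--------
1  | transfer | 4749.36
2  | payment  | 1247.25
3  | refund   | 2480.8 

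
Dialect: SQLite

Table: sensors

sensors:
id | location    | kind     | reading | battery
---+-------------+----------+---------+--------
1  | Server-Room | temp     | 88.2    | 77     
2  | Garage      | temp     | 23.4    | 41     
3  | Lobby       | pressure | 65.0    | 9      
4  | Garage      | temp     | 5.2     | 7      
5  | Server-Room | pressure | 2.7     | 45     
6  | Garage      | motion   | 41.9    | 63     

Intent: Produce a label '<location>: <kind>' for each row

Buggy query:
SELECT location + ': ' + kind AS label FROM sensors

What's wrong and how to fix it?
Bug: '+' is numeric addition; on text columns SQLite converts them to 0 instead of concatenating

Fix: Use the || operator for string concatenation

Corrected query:
SELECT location || ': ' || kind AS label FROM sensors

Result:
label                
---------------------
Server-Room: temp    
Garage: temp         
Lobby: pressure      
Garage: temp         
Server-Room: pressure
Garage: motion       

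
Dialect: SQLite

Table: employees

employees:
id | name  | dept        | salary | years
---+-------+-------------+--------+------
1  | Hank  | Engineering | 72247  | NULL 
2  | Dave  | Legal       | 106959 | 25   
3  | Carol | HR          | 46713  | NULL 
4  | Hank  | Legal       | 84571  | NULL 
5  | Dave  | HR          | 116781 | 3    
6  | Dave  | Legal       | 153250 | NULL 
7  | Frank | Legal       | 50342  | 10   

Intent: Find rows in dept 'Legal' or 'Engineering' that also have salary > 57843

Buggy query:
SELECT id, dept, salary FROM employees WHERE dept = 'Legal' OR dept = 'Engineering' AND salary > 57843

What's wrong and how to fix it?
Bug: Without parentheses, AND is evaluated before OR, so the salary filter only applies to the 'Engineering' branch

Fix: Group the OR with parentheses (or use IN), then AND the threshold

Corrected query:
SELECT id, dept, salary FROM employees WHERE (dept = 'Legal' OR dept = 'Engineering') AND salary > 57843

Result:
id | dept        | salary
---+-------------+-------
1  | Engineering | 72247 
2  | Legal       | 106959
4  | Legal       | 84571 
6  | Legal       | 153250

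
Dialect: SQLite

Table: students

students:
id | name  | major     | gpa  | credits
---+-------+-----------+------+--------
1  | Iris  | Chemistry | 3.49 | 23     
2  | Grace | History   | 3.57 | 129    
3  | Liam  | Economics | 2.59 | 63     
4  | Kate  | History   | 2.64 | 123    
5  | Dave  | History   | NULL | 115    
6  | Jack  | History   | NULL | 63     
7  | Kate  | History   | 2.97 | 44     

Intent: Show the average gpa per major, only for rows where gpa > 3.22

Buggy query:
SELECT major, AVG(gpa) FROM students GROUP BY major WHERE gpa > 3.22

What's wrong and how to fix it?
Bug: Row-level WHERE must come before GROUP BY in the clause order

Fix: Place WHERE between FROM and GROUP BY

Corrected query:
SELECT major, AVG(gpa) FROM students WHERE gpa > 3.22 GROUP BY major

Result:
major     | AVG(gpa)
----------+---------
Chemistry | 3.49    
History   | 3.57    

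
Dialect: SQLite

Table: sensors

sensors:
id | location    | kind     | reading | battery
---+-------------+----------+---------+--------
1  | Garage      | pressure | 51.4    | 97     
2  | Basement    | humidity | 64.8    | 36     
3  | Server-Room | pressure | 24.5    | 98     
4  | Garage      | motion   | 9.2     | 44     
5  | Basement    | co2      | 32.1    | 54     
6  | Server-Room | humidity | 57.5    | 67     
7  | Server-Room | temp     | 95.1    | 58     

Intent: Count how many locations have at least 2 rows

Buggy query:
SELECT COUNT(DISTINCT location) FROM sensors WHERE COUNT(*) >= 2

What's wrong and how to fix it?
Bug: COUNT(*) cannot appear in WHERE; the per-group count doesn't exist yet

Fix: Use a subquery that GROUPs and filters with HAVING, then count its rows

Corrected query:
SELECT COUNT(*) FROM (SELECT location FROM sensors GROUP BY location HAVING COUNT(*) >= 2)

Result:
COUNT(*)
--------
3       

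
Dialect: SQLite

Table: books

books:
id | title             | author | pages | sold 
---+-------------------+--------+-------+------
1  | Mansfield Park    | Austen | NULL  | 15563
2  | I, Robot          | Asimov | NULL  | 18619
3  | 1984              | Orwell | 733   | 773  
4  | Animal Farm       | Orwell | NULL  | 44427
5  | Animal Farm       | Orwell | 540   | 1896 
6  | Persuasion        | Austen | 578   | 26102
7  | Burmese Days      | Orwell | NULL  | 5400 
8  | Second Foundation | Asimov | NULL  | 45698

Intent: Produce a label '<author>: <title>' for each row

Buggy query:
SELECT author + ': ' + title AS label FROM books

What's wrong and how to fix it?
Bug: '+' is numeric addition; on text columns SQLite converts them to 0 instead of concatenating

Fix: Replace + with || to concatenate text

Corrected query:
SELECT author || ': ' || title AS label FROM books

Result:
label                    
-------------------------
Austen: Mansfield Park   
Asimov: I, Robot         
Orwell: 1984             
Orwell: Animal Farm      
Orwell: Animal Farm      
Austen: Persuasion       
Orwell: Burmese Days     
Asimov: Second Foundation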